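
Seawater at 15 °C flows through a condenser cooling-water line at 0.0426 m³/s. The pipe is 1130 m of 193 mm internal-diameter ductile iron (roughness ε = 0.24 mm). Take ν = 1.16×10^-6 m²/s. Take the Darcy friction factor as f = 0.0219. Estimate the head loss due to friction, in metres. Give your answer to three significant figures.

V = 4Q/(πD²) = 4·0.0426/(π·0.193²) = 1.456 m/s
h_f = f(L/D)V²/(2g) = 0.02190·(1130/0.193)·1.456²/(2·9.81) = 13.86 m

h_f ≈ 13.9 m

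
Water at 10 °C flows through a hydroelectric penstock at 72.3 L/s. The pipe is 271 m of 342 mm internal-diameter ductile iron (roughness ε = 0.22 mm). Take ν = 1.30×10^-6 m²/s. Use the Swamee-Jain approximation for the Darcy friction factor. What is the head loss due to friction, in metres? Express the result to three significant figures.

h_f ≈ 0.490 m

V = 4Q/(πD²) = 4·0.0723/(π·0.342²) = 0.7870 m/s
Re = VD/ν = 0.7870·0.342/1.30×10^-6 = 2.07×10^5 → turbulent
ε/D = 0.22/342 = 6.43×10^-4
Swamee-Jain: f = 0.01960
h_f = f(L/D)V²/(2g) = 0.01960·(271/0.342)·0.7870²/(2·9.81) = 0.4903 m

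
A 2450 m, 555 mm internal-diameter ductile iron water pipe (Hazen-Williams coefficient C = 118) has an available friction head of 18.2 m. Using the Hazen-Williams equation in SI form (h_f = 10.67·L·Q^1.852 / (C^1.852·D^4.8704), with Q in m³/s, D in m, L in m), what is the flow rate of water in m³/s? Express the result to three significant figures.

Q ≈ 0.495 m³/s

Rearranging: Q = [h_f·C^1.852·D^4.8704 / (10.67·L)]^(1/1.852)
Q = [18.2·118^1.852·0.555^4.8704 / (10.67·2450)]^0.540 = 0.4950 m³/s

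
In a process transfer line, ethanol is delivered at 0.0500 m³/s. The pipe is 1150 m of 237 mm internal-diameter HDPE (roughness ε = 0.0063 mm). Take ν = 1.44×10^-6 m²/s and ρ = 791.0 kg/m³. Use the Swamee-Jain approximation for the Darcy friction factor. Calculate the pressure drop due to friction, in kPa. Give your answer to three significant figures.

V = 4Q/(πD²) = 4·0.0500/(π·0.237²) = 1.133 m/s
Re = VD/ν = 1.133·0.237/1.44×10^-6 = 1.87×10^5 → turbulent
ε/D = 0.0063/237 = 2.66×10^-5
Swamee-Jain: f = 0.01598
h_f = f(L/D)V²/(2g) = 0.01598·(1150/0.237)·1.133²/(2·9.81) = 5.076 m
Δp = ρg·h_f = 791.0·9.81·5.076 = 39.39 kPa

Δp ≈ 39.4 kPa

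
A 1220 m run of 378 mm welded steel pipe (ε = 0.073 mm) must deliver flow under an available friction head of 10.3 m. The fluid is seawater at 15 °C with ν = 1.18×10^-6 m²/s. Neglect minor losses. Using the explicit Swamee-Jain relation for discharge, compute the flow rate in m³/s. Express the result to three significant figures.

Q ≈ 0.229 m³/s

Swamee-Jain (Type II): Q = -0.965·√(gD⁵h_f/L)·ln[ε/(3.7D) + √(3.17ν²L/(gD³h_f))]
√(gD⁵h_f/L) = √(9.81·0.378⁵·10.3/1220) = 0.02528
ε/(3.7D) = 5.22×10^-5; √(3.17ν²L/(gD³h_f)) = 3.14×10^-5
Q = -0.965·0.02528·ln(8.361×10^-5) = 0.2291 m³/s
Check: V = 2.04 m/s, Re = 6.54×10^5, f = 0.01511, h_f = 10.4 m ≈ 10.3 m ✓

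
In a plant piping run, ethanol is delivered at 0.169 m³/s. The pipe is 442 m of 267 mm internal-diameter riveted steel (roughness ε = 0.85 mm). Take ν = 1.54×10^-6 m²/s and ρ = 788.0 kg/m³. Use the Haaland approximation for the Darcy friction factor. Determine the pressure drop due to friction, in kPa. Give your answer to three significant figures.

V = 4Q/(πD²) = 4·0.169/(π·0.267²) = 3.018 m/s
Re = VD/ν = 3.018·0.267/1.54×10^-6 = 5.23×10^5 → turbulent
ε/D = 0.85/267 = 0.00318
Haaland: f = 0.02688
h_f = f(L/D)V²/(2g) = 0.02688·(442/0.267)·3.018²/(2·9.81) = 20.67 m
Δp = ρg·h_f = 788.0·9.81·20.67 = 159.8 kPa

Δp ≈ 160 kPa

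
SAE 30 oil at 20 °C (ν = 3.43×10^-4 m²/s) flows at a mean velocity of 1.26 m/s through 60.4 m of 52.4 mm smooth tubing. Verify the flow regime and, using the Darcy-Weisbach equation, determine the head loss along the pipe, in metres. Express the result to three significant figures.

h_f ≈ 31.0 m

Re = VD/ν = 1.26·0.05240/3.43×10^-4 = 192 → laminar (Re < 2300)
f = 64/Re = 0.3325
h_f = f(L/D)V²/(2g) = 0.3325·(60.4/0.05240)·1.26²/(2·9.81) = 31.01 m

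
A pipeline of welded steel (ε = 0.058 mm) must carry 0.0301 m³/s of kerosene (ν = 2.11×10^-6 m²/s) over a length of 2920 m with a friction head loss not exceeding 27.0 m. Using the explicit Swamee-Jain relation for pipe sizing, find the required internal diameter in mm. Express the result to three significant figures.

Swamee-Jain (Type III): D = 0.66·[ε^1.25·(LQ²/(gh_f))^4.75 + ν·Q^9.4·(L/(gh_f))^5.2]^0.04
LQ²/(gh_f) = 0.009988; L/(gh_f) = 11.02
Term 1 = ε^1.25·(…)^4.75 = 1.59×10^-15; Term 2 = ν·Q^9.4·(…)^5.2 = 2.77×10^-15
D = 0.66·(1.59×10^-15 + 2.77×10^-15)^0.04 = 0.1759 m = 176 mm
Check: V = 1.24 m/s, Re = 1.03×10^5, f = 0.01955, h_f = 25.4 m ≈ 27.0 m ✓

D ≈ 176 mm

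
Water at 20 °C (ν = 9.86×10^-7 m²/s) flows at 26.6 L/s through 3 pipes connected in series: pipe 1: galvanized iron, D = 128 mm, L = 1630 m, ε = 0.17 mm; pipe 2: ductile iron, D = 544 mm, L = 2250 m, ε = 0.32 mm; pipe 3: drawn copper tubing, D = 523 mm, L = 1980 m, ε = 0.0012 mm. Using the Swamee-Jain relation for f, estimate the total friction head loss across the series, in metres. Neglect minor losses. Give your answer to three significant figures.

H ≈ 61.4 m

Pipe 1: V = 2.067 m/s, Re = 2.68×10^5, ε/D = 0.00133, f = 0.02211, h_1 = f(L/D)V²/2g = 61.31 m
Pipe 2: V = 0.1144 m/s, Re = 6.31×10^4, ε/D = 5.88×10^-4, f = 0.02211, h_2 = f(L/D)V²/2g = 0.06103 m
Pipe 3: V = 0.1238 m/s, Re = 6.57×10^4, ε/D = 2.29×10^-6, f = 0.01955, h_3 = f(L/D)V²/2g = 0.05784 m
Series → Q common, losses add: H = Σh = 61.43 m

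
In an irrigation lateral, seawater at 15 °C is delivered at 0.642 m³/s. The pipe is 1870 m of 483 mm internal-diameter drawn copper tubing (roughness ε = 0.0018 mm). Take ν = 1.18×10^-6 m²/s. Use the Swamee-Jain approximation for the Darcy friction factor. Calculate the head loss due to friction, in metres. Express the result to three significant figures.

h_f ≈ 26.8 m

V = 4Q/(πD²) = 4·0.642/(π·0.483²) = 3.504 m/s
Re = VD/ν = 3.504·0.483/1.18×10^-6 = 1.43×10^6 → turbulent
ε/D = 0.0018/483 = 3.73×10^-6
Swamee-Jain: f = 0.01105
h_f = f(L/D)V²/(2g) = 0.01105·(1870/0.483)·3.504²/(2·9.81) = 26.77 m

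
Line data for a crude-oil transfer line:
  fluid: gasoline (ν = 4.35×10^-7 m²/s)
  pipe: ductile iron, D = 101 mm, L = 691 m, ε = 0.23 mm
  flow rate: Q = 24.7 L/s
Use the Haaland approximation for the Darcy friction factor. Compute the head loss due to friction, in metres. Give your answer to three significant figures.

V = 4Q/(πD²) = 4·0.0247/(π·0.101²) = 3.083 m/s
Re = VD/ν = 3.083·0.101/4.35×10^-7 = 7.16×10^5 → turbulent
ε/D = 0.23/101 = 0.00228
Haaland: f = 0.02451
h_f = f(L/D)V²/(2g) = 0.02451·(691/0.101)·3.083²/(2·9.81) = 81.22 m

h_f ≈ 81.2 m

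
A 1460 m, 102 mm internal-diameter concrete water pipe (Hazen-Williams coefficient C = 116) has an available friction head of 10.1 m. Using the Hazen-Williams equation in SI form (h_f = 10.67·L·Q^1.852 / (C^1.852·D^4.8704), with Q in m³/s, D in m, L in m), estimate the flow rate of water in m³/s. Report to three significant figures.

Rearranging: Q = [h_f·C^1.852·D^4.8704 / (10.67·L)]^(1/1.852)
Q = [10.1·116^1.852·0.102^4.8704 / (10.67·1460)]^0.540 = 0.005442 m³/s

Q ≈ 0.00544 m³/s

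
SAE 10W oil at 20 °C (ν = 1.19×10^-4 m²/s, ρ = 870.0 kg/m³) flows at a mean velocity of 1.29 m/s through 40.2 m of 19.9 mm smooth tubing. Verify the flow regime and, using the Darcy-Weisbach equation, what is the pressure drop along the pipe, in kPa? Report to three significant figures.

Re = VD/ν = 1.29·0.01990/1.19×10^-4 = 216 → laminar (Re < 2300)
f = 64/Re = 0.2967
h_f = f(L/D)V²/(2g) = 0.2967·(40.2/0.01990)·1.29²/(2·9.81) = 50.83 m
Δp = ρg·h_f = 870.0·9.81·50.83 = 433.8 kPa

Δp ≈ 434 kPa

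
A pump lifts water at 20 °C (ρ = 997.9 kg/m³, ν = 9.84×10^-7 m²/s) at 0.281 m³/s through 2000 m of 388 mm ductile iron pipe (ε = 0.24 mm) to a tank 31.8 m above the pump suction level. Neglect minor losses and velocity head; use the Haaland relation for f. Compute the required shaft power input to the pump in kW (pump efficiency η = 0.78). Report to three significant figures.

P_shaft ≈ 206 kW

V = 4Q/(πD²) = 2.377 m/s; Re = 9.37×10^5; ε/D = 6.19×10^-4; f = 0.01796
h_f = f(L/D)V²/2g = 26.66 m
Total head H = z + h_f = 31.8 + 26.66 = 58.46 m
P_hyd = ρgQH = 997.9·9.81·0.281·58.46 = 160.8 kW
P_shaft = P_hyd/η = 160.8/0.78 = 206.2 kW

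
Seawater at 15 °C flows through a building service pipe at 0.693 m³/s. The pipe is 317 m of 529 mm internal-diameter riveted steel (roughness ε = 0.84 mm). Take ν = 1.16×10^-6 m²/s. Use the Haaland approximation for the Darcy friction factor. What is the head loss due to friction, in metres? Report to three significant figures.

V = 4Q/(πD²) = 4·0.693/(π·0.529²) = 3.153 m/s
Re = VD/ν = 3.153·0.529/1.16×10^-6 = 1.44×10^6 → turbulent
ε/D = 0.84/529 = 0.00159
Haaland: f = 0.02223
h_f = f(L/D)V²/(2g) = 0.02223·(317/0.529)·3.153²/(2·9.81) = 6.749 m

h_f ≈ 6.75 m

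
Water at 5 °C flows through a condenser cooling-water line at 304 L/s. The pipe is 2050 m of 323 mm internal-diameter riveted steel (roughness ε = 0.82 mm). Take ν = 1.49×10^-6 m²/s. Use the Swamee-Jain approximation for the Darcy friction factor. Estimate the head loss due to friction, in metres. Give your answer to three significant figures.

h_f ≈ 112 m

V = 4Q/(πD²) = 4·0.304/(π·0.323²) = 3.710 m/s
Re = VD/ν = 3.710·0.323/1.49×10^-6 = 8.04×10^5 → turbulent
ε/D = 0.82/323 = 0.00254
Swamee-Jain: f = 0.02525
h_f = f(L/D)V²/(2g) = 0.02525·(2050/0.323)·3.710²/(2·9.81) = 112.4 m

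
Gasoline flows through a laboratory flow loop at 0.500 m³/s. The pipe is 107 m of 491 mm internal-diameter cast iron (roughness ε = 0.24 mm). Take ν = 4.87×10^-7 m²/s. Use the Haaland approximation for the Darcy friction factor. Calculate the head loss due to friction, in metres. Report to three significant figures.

V = 4Q/(πD²) = 4·0.500/(π·0.491²) = 2.641 m/s
Re = VD/ν = 2.641·0.491/4.87×10^-7 = 2.66×10^6 → turbulent
ε/D = 0.24/491 = 4.89×10^-4
Haaland: f = 0.01682
h_f = f(L/D)V²/(2g) = 0.01682·(107/0.491)·2.641²/(2·9.81) = 1.303 m

h_f ≈ 1.30 m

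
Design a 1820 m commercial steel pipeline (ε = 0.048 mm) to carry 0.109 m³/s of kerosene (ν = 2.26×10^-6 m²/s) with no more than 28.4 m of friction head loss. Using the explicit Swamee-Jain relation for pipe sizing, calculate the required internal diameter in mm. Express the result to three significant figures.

D ≈ 257 mm

Swamee-Jain (Type III): D = 0.66·[ε^1.25·(LQ²/(gh_f))^4.75 + ν·Q^9.4·(L/(gh_f))^5.2]^0.04
LQ²/(gh_f) = 0.07761; L/(gh_f) = 6.533
Term 1 = ε^1.25·(…)^4.75 = 2.13×10^-11; Term 2 = ν·Q^9.4·(…)^5.2 = 3.50×10^-11
D = 0.66·(2.13×10^-11 + 3.50×10^-11)^0.04 = 0.2568 m = 257 mm
Check: V = 2.10 m/s, Re = 2.39×10^5, f = 0.01665, h_f = 26.6 m ≈ 28.4 m ✓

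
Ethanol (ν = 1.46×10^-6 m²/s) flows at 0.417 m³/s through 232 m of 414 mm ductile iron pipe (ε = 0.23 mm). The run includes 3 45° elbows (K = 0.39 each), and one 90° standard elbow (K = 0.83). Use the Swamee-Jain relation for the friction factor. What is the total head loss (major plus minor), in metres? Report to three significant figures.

V = 4Q/(πD²) = 3.098 m/s; V²/2g = 0.4891 m
Re = 8.78×10^5, ε/D = 5.56×10^-4 → f = 0.01773 (Swamee-Jain)
Major: h_f = f(L/D)·V²/2g = 0.01773·560.4·0.4891 = 4.860 m
Minor: ΣK = 2.00; h_m = ΣK·V²/2g = 0.9782 m
Total H_L = 4.860 + 0.9782 = 5.838 m

H_L ≈ 5.84 m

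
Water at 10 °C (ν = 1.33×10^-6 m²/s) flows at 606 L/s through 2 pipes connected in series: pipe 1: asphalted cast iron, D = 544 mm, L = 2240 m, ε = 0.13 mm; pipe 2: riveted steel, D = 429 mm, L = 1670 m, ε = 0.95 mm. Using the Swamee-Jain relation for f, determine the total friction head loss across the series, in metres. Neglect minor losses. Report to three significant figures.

Pipe 1: V = 2.607 m/s, Re = 1.07×10^6, ε/D = 2.39×10^-4, f = 0.01513, h_1 = f(L/D)V²/2g = 21.59 m
Pipe 2: V = 4.192 m/s, Re = 1.35×10^6, ε/D = 0.00221, f = 0.02425, h_2 = f(L/D)V²/2g = 84.59 m
Series → Q common, losses add: H = Σh = 106.2 m

H ≈ 106 m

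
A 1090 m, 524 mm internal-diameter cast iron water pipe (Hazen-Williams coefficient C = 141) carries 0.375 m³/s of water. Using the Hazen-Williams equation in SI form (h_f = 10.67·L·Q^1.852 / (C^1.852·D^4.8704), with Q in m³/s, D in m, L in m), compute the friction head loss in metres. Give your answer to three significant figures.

h_f ≈ 4.61 m

h_f = 10.67·1090·0.375^1.852 / (141^1.852·0.524^4.8704) = 4.606 m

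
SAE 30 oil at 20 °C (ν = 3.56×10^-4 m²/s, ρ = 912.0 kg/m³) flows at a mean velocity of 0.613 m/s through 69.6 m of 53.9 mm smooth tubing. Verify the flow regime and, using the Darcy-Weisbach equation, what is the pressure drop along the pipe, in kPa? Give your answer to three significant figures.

Δp ≈ 153 kPa

Re = VD/ν = 0.613·0.05390/3.56×10^-4 = 92.8 → laminar (Re < 2300)
f = 64/Re = 0.6896
h_f = f(L/D)V²/(2g) = 0.6896·(69.6/0.05390)·0.613²/(2·9.81) = 17.05 m
Δp = ρg·h_f = 912.0·9.81·17.05 = 152.6 kPa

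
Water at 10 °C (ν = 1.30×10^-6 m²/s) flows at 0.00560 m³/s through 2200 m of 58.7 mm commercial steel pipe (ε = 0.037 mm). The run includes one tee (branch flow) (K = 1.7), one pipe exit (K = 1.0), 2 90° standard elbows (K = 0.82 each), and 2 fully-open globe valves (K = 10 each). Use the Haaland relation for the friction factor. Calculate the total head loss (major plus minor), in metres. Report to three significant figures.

H_L ≈ 175 m

V = 4Q/(πD²) = 2.069 m/s; V²/2g = 0.2182 m
Re = 9.34×10^4, ε/D = 6.30×10^-4 → f = 0.02076 (Haaland)
Major: h_f = f(L/D)·V²/2g = 0.02076·37479·0.2182 = 169.8 m
Minor: ΣK = 24.3; h_m = ΣK·V²/2g = 5.312 m
Total H_L = 169.8 + 5.312 = 175.1 m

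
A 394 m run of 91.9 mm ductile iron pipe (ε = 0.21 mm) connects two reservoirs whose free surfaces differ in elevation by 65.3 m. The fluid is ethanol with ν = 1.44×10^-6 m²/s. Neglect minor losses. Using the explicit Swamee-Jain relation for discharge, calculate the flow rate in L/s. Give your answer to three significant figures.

Swamee-Jain (Type II): Q = -0.965·√(gD⁵h_f/L)·ln[ε/(3.7D) + √(3.17ν²L/(gD³h_f))]
√(gD⁵h_f/L) = √(9.81·0.0919⁵·65.3/394) = 0.003265
ε/(3.7D) = 6.18×10^-4; √(3.17ν²L/(gD³h_f)) = 7.22×10^-5
Q = -0.965·0.003265·ln(6.898×10^-4) = 0.02293 m³/s
Check: V = 3.46 m/s, Re = 2.21×10^5, f = 0.02518, h_f = 65.8 m ≈ 65.3 m ✓

Q ≈ 22.9 L/s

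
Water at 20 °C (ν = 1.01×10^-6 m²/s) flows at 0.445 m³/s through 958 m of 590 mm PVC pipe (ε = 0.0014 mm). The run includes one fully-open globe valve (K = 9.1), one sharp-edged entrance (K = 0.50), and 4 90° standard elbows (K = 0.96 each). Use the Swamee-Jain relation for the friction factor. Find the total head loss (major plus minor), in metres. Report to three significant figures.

H_L ≈ 4.39 m

V = 4Q/(πD²) = 1.628 m/s; V²/2g = 0.1350 m
Re = 9.51×10^5, ε/D = 2.37×10^-6 → f = 0.01176 (Swamee-Jain)
Major: h_f = f(L/D)·V²/2g = 0.01176·1624·0.1350 = 2.579 m
Minor: ΣK = 13.4; h_m = ΣK·V²/2g = 1.815 m
Total H_L = 2.579 + 1.815 = 4.394 m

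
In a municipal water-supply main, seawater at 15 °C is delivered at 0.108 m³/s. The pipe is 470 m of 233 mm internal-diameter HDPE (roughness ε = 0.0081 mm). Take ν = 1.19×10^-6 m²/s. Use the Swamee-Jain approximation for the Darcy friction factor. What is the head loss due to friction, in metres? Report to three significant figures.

h_f ≈ 9.00 m

V = 4Q/(πD²) = 4·0.108/(π·0.233²) = 2.533 m/s
Re = VD/ν = 2.533·0.233/1.19×10^-6 = 4.96×10^5 → turbulent
ε/D = 0.0081/233 = 3.48×10^-5
Swamee-Jain: f = 0.01364
h_f = f(L/D)V²/(2g) = 0.01364·(470/0.233)·2.533²/(2·9.81) = 8.998 m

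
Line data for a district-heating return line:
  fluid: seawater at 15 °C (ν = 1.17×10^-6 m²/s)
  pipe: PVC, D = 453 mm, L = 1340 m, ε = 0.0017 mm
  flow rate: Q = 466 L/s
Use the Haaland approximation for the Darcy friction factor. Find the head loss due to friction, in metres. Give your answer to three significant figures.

h_f ≈ 14.4 m

V = 4Q/(πD²) = 4·0.466/(π·0.453²) = 2.891 m/s
Re = VD/ν = 2.891·0.453/1.17×10^-6 = 1.12×10^6 → turbulent
ε/D = 0.0017/453 = 3.75×10^-6
Haaland: f = 0.01144
h_f = f(L/D)V²/(2g) = 0.01144·(1340/0.453)·2.891²/(2·9.81) = 14.42 m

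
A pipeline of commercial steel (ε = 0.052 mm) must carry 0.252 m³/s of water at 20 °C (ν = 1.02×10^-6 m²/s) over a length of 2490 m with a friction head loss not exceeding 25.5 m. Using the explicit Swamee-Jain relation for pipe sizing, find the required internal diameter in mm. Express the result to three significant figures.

Swamee-Jain (Type III): D = 0.66·[ε^1.25·(LQ²/(gh_f))^4.75 + ν·Q^9.4·(L/(gh_f))^5.2]^0.04
LQ²/(gh_f) = 0.6321; L/(gh_f) = 9.954
Term 1 = ε^1.25·(…)^4.75 = 5.00×10^-7; Term 2 = ν·Q^9.4·(…)^5.2 = 3.73×10^-7
D = 0.66·(5.00×10^-7 + 3.73×10^-7)^0.04 = 0.3777 m = 378 mm
Check: V = 2.25 m/s, Re = 8.33×10^5, f = 0.01422, h_f = 24.2 m ≈ 25.5 m ✓

D ≈ 378 mm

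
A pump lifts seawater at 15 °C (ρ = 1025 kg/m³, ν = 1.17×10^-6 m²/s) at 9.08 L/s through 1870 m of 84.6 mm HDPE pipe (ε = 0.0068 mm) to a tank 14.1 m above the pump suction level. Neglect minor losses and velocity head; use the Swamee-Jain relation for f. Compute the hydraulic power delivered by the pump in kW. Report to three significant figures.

P_hyd ≈ 6.07 kW

V = 4Q/(πD²) = 1.615 m/s; Re = 1.17×10^5; ε/D = 8.04×10^-5; f = 0.01782
h_f = f(L/D)V²/2g = 52.38 m
Total head H = z + h_f = 14.1 + 52.38 = 66.48 m
P_hyd = ρgQH = 1025·9.81·0.00908·66.48 = 6.069 kW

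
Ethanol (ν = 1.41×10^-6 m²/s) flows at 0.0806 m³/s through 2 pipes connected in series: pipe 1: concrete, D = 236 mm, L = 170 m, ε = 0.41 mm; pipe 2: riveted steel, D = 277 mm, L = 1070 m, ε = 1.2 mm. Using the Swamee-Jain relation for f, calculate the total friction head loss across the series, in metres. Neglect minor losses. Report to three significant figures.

H ≈ 13.4 m

Pipe 1: V = 1.843 m/s, Re = 3.08×10^5, ε/D = 0.00174, f = 0.02336, h_1 = f(L/D)V²/2g = 2.912 m
Pipe 2: V = 1.337 m/s, Re = 2.63×10^5, ε/D = 0.00433, f = 0.02964, h_2 = f(L/D)V²/2g = 10.44 m
Series → Q common, losses add: H = Σh = 13.35 m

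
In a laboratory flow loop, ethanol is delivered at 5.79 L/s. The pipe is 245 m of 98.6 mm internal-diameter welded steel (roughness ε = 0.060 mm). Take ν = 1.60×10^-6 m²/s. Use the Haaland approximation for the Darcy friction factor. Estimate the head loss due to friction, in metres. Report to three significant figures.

V = 4Q/(πD²) = 4·0.00579/(π·0.0986²) = 0.7583 m/s
Re = VD/ν = 0.7583·0.0986/1.60×10^-6 = 4.67×10^4 → turbulent
ε/D = 0.060/98.6 = 6.09×10^-4
Haaland: f = 0.02284
h_f = f(L/D)V²/(2g) = 0.02284·(245/0.0986)·0.7583²/(2·9.81) = 1.663 m

h_f ≈ 1.66 m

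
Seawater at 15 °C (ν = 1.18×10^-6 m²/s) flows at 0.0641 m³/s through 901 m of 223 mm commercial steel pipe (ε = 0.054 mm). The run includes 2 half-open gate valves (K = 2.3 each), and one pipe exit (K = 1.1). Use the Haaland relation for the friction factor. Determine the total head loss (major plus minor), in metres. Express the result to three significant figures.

V = 4Q/(πD²) = 1.641 m/s; V²/2g = 0.1373 m
Re = 3.10×10^5, ε/D = 2.42×10^-4 → f = 0.01633 (Haaland)
Major: h_f = f(L/D)·V²/2g = 0.01633·4040·0.1373 = 9.058 m
Minor: ΣK = 5.70; h_m = ΣK·V²/2g = 0.7825 m
Total H_L = 9.058 + 0.7825 = 9.840 m

H_L ≈ 9.84 m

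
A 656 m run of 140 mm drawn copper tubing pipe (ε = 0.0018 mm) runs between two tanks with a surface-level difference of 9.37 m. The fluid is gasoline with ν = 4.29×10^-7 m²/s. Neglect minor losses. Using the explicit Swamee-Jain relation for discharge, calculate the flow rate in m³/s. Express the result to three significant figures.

Swamee-Jain (Type II): Q = -0.965·√(gD⁵h_f/L)·ln[ε/(3.7D) + √(3.17ν²L/(gD³h_f))]
√(gD⁵h_f/L) = √(9.81·0.140⁵·9.37/656) = 0.002745
ε/(3.7D) = 3.47×10^-6; √(3.17ν²L/(gD³h_f)) = 3.90×10^-5
Q = -0.965·0.002745·ln(4.243×10^-5) = 0.02667 m³/s
Check: V = 1.73 m/s, Re = 5.65×10^5, f = 0.01303, h_f = 9.34 m ≈ 9.37 m ✓

Q ≈ 0.0267 m³/s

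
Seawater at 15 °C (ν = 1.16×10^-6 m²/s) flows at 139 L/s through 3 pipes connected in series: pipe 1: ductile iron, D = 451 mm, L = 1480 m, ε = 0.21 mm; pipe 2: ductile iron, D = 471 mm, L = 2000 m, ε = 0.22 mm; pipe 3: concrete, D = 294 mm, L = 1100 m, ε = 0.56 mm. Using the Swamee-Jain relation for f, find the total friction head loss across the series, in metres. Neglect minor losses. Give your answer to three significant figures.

Pipe 1: V = 0.8701 m/s, Re = 3.38×10^5, ε/D = 4.66×10^-4, f = 0.01797, h_1 = f(L/D)V²/2g = 2.276 m
Pipe 2: V = 0.7978 m/s, Re = 3.24×10^5, ε/D = 4.67×10^-4, f = 0.01804, h_2 = f(L/D)V²/2g = 2.485 m
Pipe 3: V = 2.048 m/s, Re = 5.19×10^5, ε/D = 0.00190, f = 0.02360, h_3 = f(L/D)V²/2g = 18.87 m
Series → Q common, losses add: H = Σh = 23.63 m

H ≈ 23.6 m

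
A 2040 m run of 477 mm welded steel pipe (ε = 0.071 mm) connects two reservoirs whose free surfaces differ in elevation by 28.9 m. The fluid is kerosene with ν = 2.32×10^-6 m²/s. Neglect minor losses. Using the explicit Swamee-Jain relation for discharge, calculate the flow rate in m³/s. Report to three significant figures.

Q ≈ 0.538 m³/s

Swamee-Jain (Type II): Q = -0.965·√(gD⁵h_f/L)·ln[ε/(3.7D) + √(3.17ν²L/(gD³h_f))]
√(gD⁵h_f/L) = √(9.81·0.477⁵·28.9/2040) = 0.05858
ε/(3.7D) = 4.02×10^-5; √(3.17ν²L/(gD³h_f)) = 3.36×10^-5
Q = -0.965·0.05858·ln(7.386×10^-5) = 0.5378 m³/s
Check: V = 3.01 m/s, Re = 6.19×10^5, f = 0.01471, h_f = 29.0 m ≈ 28.9 m ✓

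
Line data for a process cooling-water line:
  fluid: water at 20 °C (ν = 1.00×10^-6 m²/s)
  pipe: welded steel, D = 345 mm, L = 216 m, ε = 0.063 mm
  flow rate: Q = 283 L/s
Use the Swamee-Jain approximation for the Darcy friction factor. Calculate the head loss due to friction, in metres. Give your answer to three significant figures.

h_f ≈ 4.25 m

V = 4Q/(πD²) = 4·0.283/(π·0.345²) = 3.027 m/s
Re = VD/ν = 3.027·0.345/1.00×10^-6 = 1.04×10^6 → turbulent
ε/D = 0.063/345 = 1.83×10^-4
Swamee-Jain: f = 0.01454
h_f = f(L/D)V²/(2g) = 0.01454·(216/0.345)·3.027²/(2·9.81) = 4.252 m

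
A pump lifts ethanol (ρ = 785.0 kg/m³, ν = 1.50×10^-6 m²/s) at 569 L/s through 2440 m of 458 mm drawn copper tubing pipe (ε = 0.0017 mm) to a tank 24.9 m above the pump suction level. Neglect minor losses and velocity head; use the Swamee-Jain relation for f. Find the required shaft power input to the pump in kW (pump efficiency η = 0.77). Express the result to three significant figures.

P_shaft ≈ 356 kW

V = 4Q/(πD²) = 3.454 m/s; Re = 1.05×10^6; ε/D = 3.71×10^-6; f = 0.01160
h_f = f(L/D)V²/2g = 37.57 m
Total head H = z + h_f = 24.9 + 37.57 = 62.47 m
P_hyd = ρgQH = 785.0·9.81·0.569·62.47 = 273.7 kW
P_shaft = P_hyd/η = 273.7/0.77 = 355.5 kW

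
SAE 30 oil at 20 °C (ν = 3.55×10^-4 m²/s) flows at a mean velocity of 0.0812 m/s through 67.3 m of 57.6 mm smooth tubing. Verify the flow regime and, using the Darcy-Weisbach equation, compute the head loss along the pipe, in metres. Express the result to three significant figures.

h_f ≈ 1.91 m

Re = VD/ν = 0.0812·0.05760/3.55×10^-4 = 13.2 → laminar (Re < 2300)
f = 64/Re = 4.858
h_f = f(L/D)V²/(2g) = 4.858·(67.3/0.05760)·0.0812²/(2·9.81) = 1.907 m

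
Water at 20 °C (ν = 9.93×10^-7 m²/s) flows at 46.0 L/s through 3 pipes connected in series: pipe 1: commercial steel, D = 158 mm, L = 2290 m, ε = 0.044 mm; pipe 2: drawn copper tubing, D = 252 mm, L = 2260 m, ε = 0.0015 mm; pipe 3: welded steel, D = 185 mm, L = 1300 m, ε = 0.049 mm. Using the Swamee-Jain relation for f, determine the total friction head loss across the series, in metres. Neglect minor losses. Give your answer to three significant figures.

Pipe 1: V = 2.346 m/s, Re = 3.73×10^5, ε/D = 2.78×10^-4, f = 0.01658, h_1 = f(L/D)V²/2g = 67.40 m
Pipe 2: V = 0.9223 m/s, Re = 2.34×10^5, ε/D = 5.95×10^-6, f = 0.01513, h_2 = f(L/D)V²/2g = 5.882 m
Pipe 3: V = 1.711 m/s, Re = 3.19×10^5, ε/D = 2.65×10^-4, f = 0.01671, h_3 = f(L/D)V²/2g = 17.53 m
Series → Q common, losses add: H = Σh = 90.81 m

H ≈ 90.8 m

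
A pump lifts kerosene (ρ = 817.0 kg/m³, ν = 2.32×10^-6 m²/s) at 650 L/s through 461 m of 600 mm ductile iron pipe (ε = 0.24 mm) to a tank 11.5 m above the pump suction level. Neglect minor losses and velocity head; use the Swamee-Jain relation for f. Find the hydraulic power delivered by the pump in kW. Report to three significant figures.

V = 4Q/(πD²) = 2.299 m/s; Re = 5.95×10^5; ε/D = 4.00×10^-4; f = 0.01696
h_f = f(L/D)V²/2g = 3.509 m
Total head H = z + h_f = 11.5 + 3.509 = 15.01 m
P_hyd = ρgQH = 817.0·9.81·0.650·15.01 = 78.19 kW

P_hyd ≈ 78.2 kW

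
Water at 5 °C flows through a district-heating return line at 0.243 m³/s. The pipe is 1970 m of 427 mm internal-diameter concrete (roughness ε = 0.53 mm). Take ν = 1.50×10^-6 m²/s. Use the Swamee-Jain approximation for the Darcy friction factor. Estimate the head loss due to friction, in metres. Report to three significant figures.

V = 4Q/(πD²) = 4·0.243/(π·0.427²) = 1.697 m/s
Re = VD/ν = 1.697·0.427/1.50×10^-6 = 4.83×10^5 → turbulent
ε/D = 0.53/427 = 0.00124
Swamee-Jain: f = 0.02136
h_f = f(L/D)V²/(2g) = 0.02136·(1970/0.427)·1.697²/(2·9.81) = 14.47 m

h_f ≈ 14.5 m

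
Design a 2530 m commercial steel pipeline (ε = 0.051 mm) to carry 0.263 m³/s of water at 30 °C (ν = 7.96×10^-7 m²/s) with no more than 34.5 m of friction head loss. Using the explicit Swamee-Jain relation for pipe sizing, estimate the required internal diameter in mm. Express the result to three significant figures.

Swamee-Jain (Type III): D = 0.66·[ε^1.25·(LQ²/(gh_f))^4.75 + ν·Q^9.4·(L/(gh_f))^5.2]^0.04
LQ²/(gh_f) = 0.5171; L/(gh_f) = 7.475
Term 1 = ε^1.25·(…)^4.75 = 1.88×10^-7; Term 2 = ν·Q^9.4·(…)^5.2 = 9.80×10^-8
D = 0.66·(1.88×10^-7 + 9.80×10^-8)^0.04 = 0.3612 m = 361 mm
Check: V = 2.57 m/s, Re = 1.16×10^6, f = 0.01393, h_f = 32.8 m ≈ 34.5 m ✓

D ≈ 361 mm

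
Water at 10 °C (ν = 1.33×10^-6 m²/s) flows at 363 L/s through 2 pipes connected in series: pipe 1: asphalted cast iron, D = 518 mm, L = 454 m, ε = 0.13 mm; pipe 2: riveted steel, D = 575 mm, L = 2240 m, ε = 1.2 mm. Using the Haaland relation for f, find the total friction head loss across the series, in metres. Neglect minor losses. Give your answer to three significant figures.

H ≈ 11.4 m

Pipe 1: V = 1.722 m/s, Re = 6.71×10^5, ε/D = 2.51×10^-4, f = 0.01545, h_1 = f(L/D)V²/2g = 2.047 m
Pipe 2: V = 1.398 m/s, Re = 6.04×10^5, ε/D = 0.00209, f = 0.02399, h_2 = f(L/D)V²/2g = 9.310 m
Series → Q common, losses add: H = Σh = 11.36 m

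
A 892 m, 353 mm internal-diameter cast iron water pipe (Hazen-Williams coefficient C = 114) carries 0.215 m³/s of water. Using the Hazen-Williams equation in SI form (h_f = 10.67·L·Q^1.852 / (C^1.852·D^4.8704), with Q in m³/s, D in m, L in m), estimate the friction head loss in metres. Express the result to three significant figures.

h_f = 10.67·892·0.215^1.852 / (114^1.852·0.353^4.8704) = 13.66 m

h_f ≈ 13.7 m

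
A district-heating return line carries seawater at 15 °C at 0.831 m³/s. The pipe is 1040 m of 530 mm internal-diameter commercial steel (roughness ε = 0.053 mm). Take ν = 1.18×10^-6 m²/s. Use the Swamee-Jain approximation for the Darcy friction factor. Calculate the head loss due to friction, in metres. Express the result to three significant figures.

V = 4Q/(πD²) = 4·0.831/(π·0.530²) = 3.767 m/s
Re = VD/ν = 3.767·0.530/1.18×10^-6 = 1.69×10^6 → turbulent
ε/D = 0.053/530 = 1.00×10^-4
Swamee-Jain: f = 0.01301
h_f = f(L/D)V²/(2g) = 0.01301·(1040/0.530)·3.767²/(2·9.81) = 18.45 m

h_f ≈ 18.5 m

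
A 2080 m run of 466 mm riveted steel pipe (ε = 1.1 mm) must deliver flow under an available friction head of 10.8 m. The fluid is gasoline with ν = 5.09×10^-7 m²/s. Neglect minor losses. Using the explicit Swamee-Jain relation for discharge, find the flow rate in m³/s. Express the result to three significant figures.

Q ≈ 0.237 m³/s

Swamee-Jain (Type II): Q = -0.965·√(gD⁵h_f/L)·ln[ε/(3.7D) + √(3.17ν²L/(gD³h_f))]
√(gD⁵h_f/L) = √(9.81·0.466⁵·10.8/2080) = 0.03346
ε/(3.7D) = 6.38×10^-4; √(3.17ν²L/(gD³h_f)) = 1.26×10^-5
Q = -0.965·0.03346·ln(6.506×10^-4) = 0.2369 m³/s
Check: V = 1.39 m/s, Re = 1.27×10^6, f = 0.02468, h_f = 10.8 m ≈ 10.8 m ✓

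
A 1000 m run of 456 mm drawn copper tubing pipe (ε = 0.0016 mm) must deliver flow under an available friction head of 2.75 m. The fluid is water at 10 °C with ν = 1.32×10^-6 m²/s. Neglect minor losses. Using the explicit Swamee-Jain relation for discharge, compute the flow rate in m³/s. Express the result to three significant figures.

Swamee-Jain (Type II): Q = -0.965·√(gD⁵h_f/L)·ln[ε/(3.7D) + √(3.17ν²L/(gD³h_f))]
√(gD⁵h_f/L) = √(9.81·0.456⁵·2.75/1000) = 0.02306
ε/(3.7D) = 9.48×10^-7; √(3.17ν²L/(gD³h_f)) = 4.65×10^-5
Q = -0.965·0.02306·ln(4.742×10^-5) = 0.2216 m³/s
Check: V = 1.36 m/s, Re = 4.69×10^5, f = 0.01330, h_f = 2.74 m ≈ 2.75 m ✓

Q ≈ 0.222 m³/s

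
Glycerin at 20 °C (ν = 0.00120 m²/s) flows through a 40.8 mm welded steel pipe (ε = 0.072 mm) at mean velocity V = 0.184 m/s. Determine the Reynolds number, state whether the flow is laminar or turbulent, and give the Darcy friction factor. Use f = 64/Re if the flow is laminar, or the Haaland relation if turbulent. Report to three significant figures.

Re = VD/ν = 0.1840·0.0408/0.00120 = 6.26
Re < 2300 → laminar → f = 64/Re = 10.23

Re ≈ 6.26; laminar; f = 64/Re ≈ 10.2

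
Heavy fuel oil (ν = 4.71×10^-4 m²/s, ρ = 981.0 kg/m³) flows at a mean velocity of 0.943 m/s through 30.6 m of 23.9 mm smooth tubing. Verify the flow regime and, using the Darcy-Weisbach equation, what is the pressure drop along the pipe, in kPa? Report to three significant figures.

Δp ≈ 747 kPa

Re = VD/ν = 0.943·0.02390/4.71×10^-4 = 47.9 → laminar (Re < 2300)
f = 64/Re = 1.337
h_f = f(L/D)V²/(2g) = 1.337·(30.6/0.02390)·0.943²/(2·9.81) = 77.61 m
Δp = ρg·h_f = 981.0·9.81·77.61 = 746.9 kPa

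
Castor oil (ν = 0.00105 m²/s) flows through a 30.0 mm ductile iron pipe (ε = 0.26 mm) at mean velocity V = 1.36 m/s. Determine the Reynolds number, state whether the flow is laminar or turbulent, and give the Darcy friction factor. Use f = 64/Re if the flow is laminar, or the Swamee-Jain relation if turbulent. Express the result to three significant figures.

Re ≈ 38.9; laminar; f = 64/Re ≈ 1.65

Re = VD/ν = 1.360·0.0300/0.00105 = 38.9
Re < 2300 → laminar → f = 64/Re = 1.647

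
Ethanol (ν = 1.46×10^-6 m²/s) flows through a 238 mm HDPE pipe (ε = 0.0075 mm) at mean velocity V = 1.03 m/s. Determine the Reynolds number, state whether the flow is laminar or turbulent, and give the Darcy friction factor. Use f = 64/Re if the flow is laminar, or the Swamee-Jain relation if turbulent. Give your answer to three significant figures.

Re = VD/ν = 1.030·0.238/1.46×10^-6 = 1.68×10^5
Re > 4000 → turbulent; ε/D = 3.15×10^-5
Swamee-Jain: f = 0.01633

Re ≈ 1.68×10^5; turbulent; f ≈ 0.0163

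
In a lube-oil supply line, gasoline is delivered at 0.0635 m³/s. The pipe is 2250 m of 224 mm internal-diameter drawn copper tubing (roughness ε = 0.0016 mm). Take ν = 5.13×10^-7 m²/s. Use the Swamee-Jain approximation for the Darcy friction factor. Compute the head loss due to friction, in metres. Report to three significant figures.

h_f ≈ 16.6 m

V = 4Q/(πD²) = 4·0.0635/(π·0.224²) = 1.611 m/s
Re = VD/ν = 1.611·0.224/5.13×10^-7 = 7.04×10^5 → turbulent
ε/D = 0.0016/224 = 7.14×10^-6
Swamee-Jain: f = 0.01247
h_f = f(L/D)V²/(2g) = 0.01247·(2250/0.224)·1.611²/(2·9.81) = 16.57 m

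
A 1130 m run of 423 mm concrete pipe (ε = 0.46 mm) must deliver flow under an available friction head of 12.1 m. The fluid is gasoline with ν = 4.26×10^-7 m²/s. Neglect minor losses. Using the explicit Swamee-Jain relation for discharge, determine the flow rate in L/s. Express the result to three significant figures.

Q ≈ 295 L/s

Swamee-Jain (Type II): Q = -0.965·√(gD⁵h_f/L)·ln[ε/(3.7D) + √(3.17ν²L/(gD³h_f))]
√(gD⁵h_f/L) = √(9.81·0.423⁵·12.1/1130) = 0.03772
ε/(3.7D) = 2.94×10^-4; √(3.17ν²L/(gD³h_f)) = 8.51×10^-6
Q = -0.965·0.03772·ln(3.024×10^-4) = 0.2950 m³/s
Check: V = 2.10 m/s, Re = 2.08×10^6, f = 0.02024, h_f = 12.1 m ≈ 12.1 m ✓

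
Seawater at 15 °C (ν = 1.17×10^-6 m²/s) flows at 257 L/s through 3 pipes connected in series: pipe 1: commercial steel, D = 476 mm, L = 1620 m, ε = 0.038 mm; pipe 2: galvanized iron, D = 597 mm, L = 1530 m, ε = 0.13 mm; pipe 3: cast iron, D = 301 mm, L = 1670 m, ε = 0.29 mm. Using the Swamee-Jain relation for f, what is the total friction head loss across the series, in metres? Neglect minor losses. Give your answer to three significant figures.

H ≈ 80.1 m

Pipe 1: V = 1.444 m/s, Re = 5.88×10^5, ε/D = 7.98×10^-5, f = 0.01395, h_1 = f(L/D)V²/2g = 5.047 m
Pipe 2: V = 0.9181 m/s, Re = 4.68×10^5, ε/D = 2.18×10^-4, f = 0.01576, h_2 = f(L/D)V²/2g = 1.735 m
Pipe 3: V = 3.612 m/s, Re = 9.29×10^5, ε/D = 9.63×10^-4, f = 0.01989, h_3 = f(L/D)V²/2g = 73.36 m
Series → Q common, losses add: H = Σh = 80.14 m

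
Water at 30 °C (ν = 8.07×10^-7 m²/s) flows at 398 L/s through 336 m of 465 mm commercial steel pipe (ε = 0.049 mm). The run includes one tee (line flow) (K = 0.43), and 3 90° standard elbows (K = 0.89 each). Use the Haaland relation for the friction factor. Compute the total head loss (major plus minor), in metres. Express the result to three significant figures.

H_L ≈ 3.52 m

V = 4Q/(πD²) = 2.344 m/s; V²/2g = 0.2799 m
Re = 1.35×10^6, ε/D = 1.05×10^-4 → f = 0.01312 (Haaland)
Major: h_f = f(L/D)·V²/2g = 0.01312·722.6·0.2799 = 2.654 m
Minor: ΣK = 3.10; h_m = ΣK·V²/2g = 0.8678 m
Total H_L = 2.654 + 0.8678 = 3.522 m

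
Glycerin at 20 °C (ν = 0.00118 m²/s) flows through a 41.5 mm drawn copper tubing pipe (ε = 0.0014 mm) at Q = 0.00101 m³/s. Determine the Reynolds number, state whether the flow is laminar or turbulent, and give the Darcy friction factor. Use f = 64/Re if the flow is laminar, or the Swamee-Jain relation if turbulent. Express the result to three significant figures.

V = 4Q/(πD²) = 0.7467 m/s
Re = VD/ν = 0.7467·0.0415/0.00118 = 26.3
Re < 2300 → laminar → f = 64/Re = 2.437

Re ≈ 26.3; laminar; f = 64/Re ≈ 2.44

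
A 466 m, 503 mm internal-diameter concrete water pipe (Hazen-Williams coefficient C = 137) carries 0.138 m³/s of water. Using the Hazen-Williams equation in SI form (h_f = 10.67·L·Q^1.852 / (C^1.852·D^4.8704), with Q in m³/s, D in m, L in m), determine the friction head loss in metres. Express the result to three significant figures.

h_f = 10.67·466·0.138^1.852 / (137^1.852·0.503^4.8704) = 0.3980 m

h_f ≈ 0.398 m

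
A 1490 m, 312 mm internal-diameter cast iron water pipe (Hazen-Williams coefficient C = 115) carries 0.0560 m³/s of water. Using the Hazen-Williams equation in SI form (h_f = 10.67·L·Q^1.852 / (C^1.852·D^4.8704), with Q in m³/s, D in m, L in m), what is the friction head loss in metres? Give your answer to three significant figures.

h_f ≈ 3.39 m

h_f = 10.67·1490·0.0560^1.852 / (115^1.852·0.312^4.8704) = 3.390 m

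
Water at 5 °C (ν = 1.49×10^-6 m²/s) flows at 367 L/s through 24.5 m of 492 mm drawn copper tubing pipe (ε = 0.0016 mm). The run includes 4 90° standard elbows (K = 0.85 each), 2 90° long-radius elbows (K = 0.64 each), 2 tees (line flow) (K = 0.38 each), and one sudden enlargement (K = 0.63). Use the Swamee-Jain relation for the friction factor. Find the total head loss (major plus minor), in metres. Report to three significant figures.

H_L ≈ 1.27 m

V = 4Q/(πD²) = 1.930 m/s; V²/2g = 0.1899 m
Re = 6.37×10^5, ε/D = 3.25×10^-6 → f = 0.01260 (Swamee-Jain)
Major: h_f = f(L/D)·V²/2g = 0.01260·49.80·0.1899 = 0.1192 m
Minor: ΣK = 6.07; h_m = ΣK·V²/2g = 1.153 m
Total H_L = 0.1192 + 1.153 = 1.272 m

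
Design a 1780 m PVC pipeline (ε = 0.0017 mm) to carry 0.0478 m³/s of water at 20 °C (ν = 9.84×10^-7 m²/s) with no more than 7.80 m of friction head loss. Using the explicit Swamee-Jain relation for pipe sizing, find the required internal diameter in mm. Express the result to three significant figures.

D ≈ 233 mm

Swamee-Jain (Type III): D = 0.66·[ε^1.25·(LQ²/(gh_f))^4.75 + ν·Q^9.4·(L/(gh_f))^5.2]^0.04
LQ²/(gh_f) = 0.05315; L/(gh_f) = 23.26
Term 1 = ε^1.25·(…)^4.75 = 5.42×10^-14; Term 2 = ν·Q^9.4·(…)^5.2 = 4.86×10^-12
D = 0.66·(5.42×10^-14 + 4.86×10^-12)^0.04 = 0.2329 m = 233 mm
Check: V = 1.12 m/s, Re = 2.66×10^5, f = 0.01479, h_f = 7.25 m ≈ 7.80 m ✓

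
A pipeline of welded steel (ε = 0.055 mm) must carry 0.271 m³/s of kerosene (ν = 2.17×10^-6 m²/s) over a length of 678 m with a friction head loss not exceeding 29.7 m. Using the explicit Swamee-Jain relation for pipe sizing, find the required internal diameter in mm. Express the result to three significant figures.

D ≈ 296 mm

Swamee-Jain (Type III): D = 0.66·[ε^1.25·(LQ²/(gh_f))^4.75 + ν·Q^9.4·(L/(gh_f))^5.2]^0.04
LQ²/(gh_f) = 0.1709; L/(gh_f) = 2.327
Term 1 = ε^1.25·(…)^4.75 = 1.07×10^-9; Term 2 = ν·Q^9.4·(…)^5.2 = 8.20×10^-10
D = 0.66·(1.07×10^-9 + 8.20×10^-10)^0.04 = 0.2956 m = 296 mm
Check: V = 3.95 m/s, Re = 5.38×10^5, f = 0.01528, h_f = 27.9 m ≈ 29.7 m ✓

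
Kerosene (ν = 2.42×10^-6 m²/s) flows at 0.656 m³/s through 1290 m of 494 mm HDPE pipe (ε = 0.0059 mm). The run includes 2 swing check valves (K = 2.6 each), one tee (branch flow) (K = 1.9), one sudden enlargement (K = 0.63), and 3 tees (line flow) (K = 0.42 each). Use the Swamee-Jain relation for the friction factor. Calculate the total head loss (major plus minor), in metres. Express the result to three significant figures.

H_L ≈ 25.0 m

V = 4Q/(πD²) = 3.423 m/s; V²/2g = 0.5971 m
Re = 6.99×10^5, ε/D = 1.19×10^-5 → f = 0.01258 (Swamee-Jain)
Major: h_f = f(L/D)·V²/2g = 0.01258·2611·0.5971 = 19.61 m
Minor: ΣK = 8.99; h_m = ΣK·V²/2g = 5.368 m
Total H_L = 19.61 + 5.368 = 24.98 m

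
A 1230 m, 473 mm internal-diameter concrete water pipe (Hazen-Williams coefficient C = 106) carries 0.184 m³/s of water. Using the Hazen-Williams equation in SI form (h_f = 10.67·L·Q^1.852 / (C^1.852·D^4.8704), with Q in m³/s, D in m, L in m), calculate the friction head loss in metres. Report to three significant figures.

h_f = 10.67·1230·0.184^1.852 / (106^1.852·0.473^4.8704) = 3.883 m

h_f ≈ 3.88 m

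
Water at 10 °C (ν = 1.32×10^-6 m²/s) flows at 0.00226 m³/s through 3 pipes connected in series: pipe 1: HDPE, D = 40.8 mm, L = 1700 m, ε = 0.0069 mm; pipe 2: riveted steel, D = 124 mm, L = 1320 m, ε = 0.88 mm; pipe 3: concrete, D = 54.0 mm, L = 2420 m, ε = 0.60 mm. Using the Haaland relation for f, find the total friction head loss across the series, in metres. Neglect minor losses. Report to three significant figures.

Pipe 1: V = 1.729 m/s, Re = 5.34×10^4, ε/D = 1.69×10^-4, f = 0.02093, h_1 = f(L/D)V²/2g = 132.8 m
Pipe 2: V = 0.1871 m/s, Re = 1.76×10^4, ε/D = 0.00710, f = 0.03753, h_2 = f(L/D)V²/2g = 0.7132 m
Pipe 3: V = 0.9868 m/s, Re = 4.04×10^4, ε/D = 0.0111, f = 0.04065, h_3 = f(L/D)V²/2g = 90.42 m
Series → Q common, losses add: H = Σh = 223.9 m

H ≈ 224 m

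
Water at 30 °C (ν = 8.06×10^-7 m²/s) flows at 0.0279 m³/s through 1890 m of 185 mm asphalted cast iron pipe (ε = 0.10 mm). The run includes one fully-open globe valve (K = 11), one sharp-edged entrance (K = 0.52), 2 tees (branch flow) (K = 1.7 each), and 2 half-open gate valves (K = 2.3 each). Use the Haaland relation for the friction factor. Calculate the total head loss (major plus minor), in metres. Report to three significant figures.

H_L ≈ 11.5 m

V = 4Q/(πD²) = 1.038 m/s; V²/2g = 0.05491 m
Re = 2.38×10^5, ε/D = 5.41×10^-4 → f = 0.01859 (Haaland)
Major: h_f = f(L/D)·V²/2g = 0.01859·10216·0.05491 = 10.43 m
Minor: ΣK = 19.5; h_m = ΣK·V²/2g = 1.072 m
Total H_L = 10.43 + 1.072 = 11.50 m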